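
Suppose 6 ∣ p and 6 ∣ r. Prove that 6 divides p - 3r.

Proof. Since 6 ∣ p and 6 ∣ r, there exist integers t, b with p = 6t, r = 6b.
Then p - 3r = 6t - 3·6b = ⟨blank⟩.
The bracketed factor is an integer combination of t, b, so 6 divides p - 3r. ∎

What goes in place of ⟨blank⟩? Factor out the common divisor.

Each term has a factor of 6: 6t - 3·6b = 6·(-3b + t).
Since -3b + t is an integer, 6 ∣ (p - 3r).

6(-3b + t)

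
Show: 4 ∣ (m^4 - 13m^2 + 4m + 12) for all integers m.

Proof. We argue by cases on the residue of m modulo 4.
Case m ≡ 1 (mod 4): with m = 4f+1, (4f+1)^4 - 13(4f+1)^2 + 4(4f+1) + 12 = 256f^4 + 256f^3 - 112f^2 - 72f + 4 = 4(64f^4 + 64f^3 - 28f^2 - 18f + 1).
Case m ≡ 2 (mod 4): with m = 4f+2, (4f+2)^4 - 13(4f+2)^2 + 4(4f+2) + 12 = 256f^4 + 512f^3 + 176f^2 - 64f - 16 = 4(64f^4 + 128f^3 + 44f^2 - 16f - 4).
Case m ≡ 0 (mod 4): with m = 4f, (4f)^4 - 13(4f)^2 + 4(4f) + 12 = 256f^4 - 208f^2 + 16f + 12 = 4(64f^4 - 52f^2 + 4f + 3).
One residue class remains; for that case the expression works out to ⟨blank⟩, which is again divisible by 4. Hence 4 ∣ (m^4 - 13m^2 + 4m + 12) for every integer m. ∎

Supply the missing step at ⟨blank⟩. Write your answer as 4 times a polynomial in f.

4(64f^4 + 192f^3 + 164f^2 + 34f - 3)

The residues treated are {1, 2, 0}, so the missing case is m ≡ 3 (mod 4); write m = 4f+3.
Then (4f+3)^4 - 13(4f+3)^2 + 4(4f+3) + 12 = 256f^4 + 768f^3 + 656f^2 + 136f - 12 = 4(64f^4 + 192f^3 + 164f^2 + 34f - 3).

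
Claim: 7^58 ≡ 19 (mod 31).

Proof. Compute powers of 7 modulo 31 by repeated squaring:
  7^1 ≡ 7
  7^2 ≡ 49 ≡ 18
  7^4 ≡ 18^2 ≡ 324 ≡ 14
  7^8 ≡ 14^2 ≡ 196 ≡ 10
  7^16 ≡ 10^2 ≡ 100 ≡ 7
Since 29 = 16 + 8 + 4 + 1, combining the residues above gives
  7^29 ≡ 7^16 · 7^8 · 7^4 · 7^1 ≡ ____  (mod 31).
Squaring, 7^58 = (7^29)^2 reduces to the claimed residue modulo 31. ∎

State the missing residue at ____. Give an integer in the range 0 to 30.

7^16 · 7^8 · 7^4 · 7^1 ≡ 7 · 10 · 14 · 7 = 6860.
6860 mod 31 = 9, so 7^29 ≡ 9 (mod 31).

9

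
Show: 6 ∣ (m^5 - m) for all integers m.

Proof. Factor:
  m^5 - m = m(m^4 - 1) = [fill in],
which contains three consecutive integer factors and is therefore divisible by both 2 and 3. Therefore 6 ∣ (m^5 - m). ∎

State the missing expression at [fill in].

m^4 - 1 = (m^2 - 1)(m^2 + 1), and m^2 - 1 = (m-1)(m+1).
So m(m^4 - 1) = (m - 1)m(m + 1)(m^2 + 1).

(m - 1)m(m + 1)(m^2 + 1)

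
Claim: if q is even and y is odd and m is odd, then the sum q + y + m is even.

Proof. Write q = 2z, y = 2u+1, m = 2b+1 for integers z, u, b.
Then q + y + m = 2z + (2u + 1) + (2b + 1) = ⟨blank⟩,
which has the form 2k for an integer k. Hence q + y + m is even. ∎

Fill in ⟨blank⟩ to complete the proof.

2z + (2u + 1) + (2b + 1) = 2b + 2u + 2z + 2
= 2(b + u + z + 1).
Since b + u + z + 1 is an integer, the sum is of the form 2k for an integer k.

2(b + u + z + 1)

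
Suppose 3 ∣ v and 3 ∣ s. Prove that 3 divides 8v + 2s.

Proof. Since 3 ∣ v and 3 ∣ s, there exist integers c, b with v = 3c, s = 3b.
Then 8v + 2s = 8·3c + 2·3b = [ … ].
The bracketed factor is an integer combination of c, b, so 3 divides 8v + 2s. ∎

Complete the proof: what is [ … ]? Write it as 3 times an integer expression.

Each term has a factor of 3: 8·3c + 2·3b = 3·(2b + 8c).
Since 2b + 8c is an integer, 3 ∣ (8v + 2s).

3(2b + 8c)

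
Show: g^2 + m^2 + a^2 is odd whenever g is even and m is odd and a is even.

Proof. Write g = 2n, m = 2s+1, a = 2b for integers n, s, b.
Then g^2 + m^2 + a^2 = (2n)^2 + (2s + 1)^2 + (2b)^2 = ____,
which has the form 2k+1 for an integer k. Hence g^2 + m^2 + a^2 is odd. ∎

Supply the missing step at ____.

2(2b^2 + 2n^2 + 2s^2 + 2s) + 1

(2n)^2 + (2s + 1)^2 + (2b)^2 = 4b^2 + 4n^2 + 4s^2 + 4s + 1
= 2(2b^2 + 2n^2 + 2s^2 + 2s) + 1.
Since 2b^2 + 2n^2 + 2s^2 + 2s is an integer, the sum of squares is of the form 2k+1 for an integer k.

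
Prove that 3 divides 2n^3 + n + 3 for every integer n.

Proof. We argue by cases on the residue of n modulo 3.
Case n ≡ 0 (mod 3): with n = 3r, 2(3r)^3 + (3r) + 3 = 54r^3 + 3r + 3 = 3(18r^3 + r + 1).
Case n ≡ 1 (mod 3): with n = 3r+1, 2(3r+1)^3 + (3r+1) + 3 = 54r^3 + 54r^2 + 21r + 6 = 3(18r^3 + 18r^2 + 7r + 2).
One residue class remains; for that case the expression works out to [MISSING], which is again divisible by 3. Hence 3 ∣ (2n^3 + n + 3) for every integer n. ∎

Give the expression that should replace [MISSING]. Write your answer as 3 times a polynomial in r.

3(18r^3 + 36r^2 + 25r + 7)

Only n ≡ 2 (mod 3) is unaccounted for. Put n = 3r+2:
2(3r+2)^3 + (3r+2) + 3 expands to 54r^3 + 108r^2 + 75r + 21,
and factoring out 3 leaves 3(18r^3 + 36r^2 + 25r + 7).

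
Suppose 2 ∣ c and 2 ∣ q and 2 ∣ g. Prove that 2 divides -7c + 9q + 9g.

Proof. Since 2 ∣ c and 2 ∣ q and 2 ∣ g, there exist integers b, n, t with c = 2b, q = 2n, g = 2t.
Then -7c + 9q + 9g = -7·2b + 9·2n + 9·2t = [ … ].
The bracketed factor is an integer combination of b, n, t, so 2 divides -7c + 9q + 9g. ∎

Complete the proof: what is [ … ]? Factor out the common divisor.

2(-7b + 9n + 9t)

Each term has a factor of 2: -7·2b + 9·2n + 9·2t = 2·(-7b + 9n + 9t).
Since -7b + 9n + 9t is an integer, 2 ∣ (-7c + 9q + 9g).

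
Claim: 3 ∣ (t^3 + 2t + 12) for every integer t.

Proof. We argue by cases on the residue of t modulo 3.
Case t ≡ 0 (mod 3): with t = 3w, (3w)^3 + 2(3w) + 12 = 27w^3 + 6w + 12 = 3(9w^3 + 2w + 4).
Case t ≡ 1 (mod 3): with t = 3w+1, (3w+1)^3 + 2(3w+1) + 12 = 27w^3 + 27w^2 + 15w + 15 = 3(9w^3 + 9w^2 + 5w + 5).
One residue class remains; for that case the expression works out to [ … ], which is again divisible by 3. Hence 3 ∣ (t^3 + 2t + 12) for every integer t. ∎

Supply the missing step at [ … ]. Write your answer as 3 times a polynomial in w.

The residues treated are {0, 1}, so the missing case is t ≡ 2 (mod 3); write t = 3w+2.
Then (3w+2)^3 + 2(3w+2) + 12 = 27w^3 + 54w^2 + 42w + 24 = 3(9w^3 + 18w^2 + 14w + 8).

3(9w^3 + 18w^2 + 14w + 8)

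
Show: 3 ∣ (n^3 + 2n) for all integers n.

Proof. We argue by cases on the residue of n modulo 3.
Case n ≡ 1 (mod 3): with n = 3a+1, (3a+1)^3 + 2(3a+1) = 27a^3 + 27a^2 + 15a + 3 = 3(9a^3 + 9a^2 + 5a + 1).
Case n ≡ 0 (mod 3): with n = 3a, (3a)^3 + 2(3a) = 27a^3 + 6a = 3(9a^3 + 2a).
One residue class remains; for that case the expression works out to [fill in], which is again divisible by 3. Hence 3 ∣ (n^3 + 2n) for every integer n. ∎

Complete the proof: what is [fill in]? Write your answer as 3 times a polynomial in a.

Only n ≡ 2 (mod 3) is unaccounted for. Put n = 3a+2:
(3a+2)^3 + 2(3a+2) expands to 27a^3 + 54a^2 + 42a + 12,
and factoring out 3 leaves 3(9a^3 + 18a^2 + 14a + 4).

3(9a^3 + 18a^2 + 14a + 4)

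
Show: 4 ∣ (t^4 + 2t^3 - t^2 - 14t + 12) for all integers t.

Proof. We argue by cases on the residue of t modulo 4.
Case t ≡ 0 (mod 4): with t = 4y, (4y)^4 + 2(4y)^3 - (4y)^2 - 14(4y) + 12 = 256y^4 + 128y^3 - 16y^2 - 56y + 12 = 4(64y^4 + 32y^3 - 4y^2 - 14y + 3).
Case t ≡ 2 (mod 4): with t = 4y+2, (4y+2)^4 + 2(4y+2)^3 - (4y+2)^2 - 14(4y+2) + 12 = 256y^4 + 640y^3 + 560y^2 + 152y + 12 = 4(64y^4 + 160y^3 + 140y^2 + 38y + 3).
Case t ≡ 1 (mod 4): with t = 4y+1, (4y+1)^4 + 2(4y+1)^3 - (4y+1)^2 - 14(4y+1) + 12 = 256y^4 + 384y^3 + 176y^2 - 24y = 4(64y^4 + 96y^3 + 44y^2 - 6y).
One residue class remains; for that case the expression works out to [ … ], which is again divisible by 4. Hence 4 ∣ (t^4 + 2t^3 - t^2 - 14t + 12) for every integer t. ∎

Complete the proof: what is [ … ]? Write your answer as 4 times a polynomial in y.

The residues treated are {0, 2, 1}, so the missing case is t ≡ 3 (mod 4); write t = 4y+3.
Then (4y+3)^4 + 2(4y+3)^3 - (4y+3)^2 - 14(4y+3) + 12 = 256y^4 + 896y^3 + 1136y^2 + 568y + 96 = 4(64y^4 + 224y^3 + 284y^2 + 142y + 24).

4(64y^4 + 224y^3 + 284y^2 + 142y + 24)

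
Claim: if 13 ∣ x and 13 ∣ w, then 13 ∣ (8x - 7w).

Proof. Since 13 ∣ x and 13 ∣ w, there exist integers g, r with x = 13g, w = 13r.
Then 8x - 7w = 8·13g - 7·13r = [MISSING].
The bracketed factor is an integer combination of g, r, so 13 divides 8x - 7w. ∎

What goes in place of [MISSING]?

13(8g - 7r)

Pull the common 13 out of every term: 8·13g - 7·13r = 13(8g - 7r).
8g - 7r is an integer, which exhibits the divisibility.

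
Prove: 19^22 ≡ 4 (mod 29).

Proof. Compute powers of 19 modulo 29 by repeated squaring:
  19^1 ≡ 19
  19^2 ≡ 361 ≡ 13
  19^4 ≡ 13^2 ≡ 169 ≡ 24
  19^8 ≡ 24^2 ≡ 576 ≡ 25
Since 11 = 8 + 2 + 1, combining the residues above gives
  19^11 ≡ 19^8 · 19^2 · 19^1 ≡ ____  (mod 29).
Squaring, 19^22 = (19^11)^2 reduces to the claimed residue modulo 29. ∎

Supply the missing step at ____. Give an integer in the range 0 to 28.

Multiply the listed residues: 25 · 13 · 19 = 325 → 6175.
Reducing modulo 29: 6175 = 212·29 + 27, so 19^11 ≡ 27.

27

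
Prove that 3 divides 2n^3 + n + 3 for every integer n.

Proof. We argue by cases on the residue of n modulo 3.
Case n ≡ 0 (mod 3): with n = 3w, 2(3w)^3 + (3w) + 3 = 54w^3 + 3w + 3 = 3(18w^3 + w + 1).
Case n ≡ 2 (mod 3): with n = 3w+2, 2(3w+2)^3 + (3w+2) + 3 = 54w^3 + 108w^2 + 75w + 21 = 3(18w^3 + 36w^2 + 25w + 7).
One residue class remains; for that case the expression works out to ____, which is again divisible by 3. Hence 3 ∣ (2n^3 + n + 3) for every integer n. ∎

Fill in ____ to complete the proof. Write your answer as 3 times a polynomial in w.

The residues treated are {0, 2}, so the missing case is n ≡ 1 (mod 3); write n = 3w+1.
Then 2(3w+1)^3 + (3w+1) + 3 = 54w^3 + 54w^2 + 21w + 6 = 3(18w^3 + 18w^2 + 7w + 2).

3(18w^3 + 18w^2 + 7w + 2)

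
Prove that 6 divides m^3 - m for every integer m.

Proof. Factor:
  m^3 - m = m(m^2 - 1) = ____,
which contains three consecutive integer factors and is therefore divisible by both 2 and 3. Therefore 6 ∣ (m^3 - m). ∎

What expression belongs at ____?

m(m^2 - 1) = m(m - 1)(m + 1) = (m - 1)m(m + 1).
These three factors are consecutive integers, so their product is divisible by 6.

(m - 1)m(m + 1)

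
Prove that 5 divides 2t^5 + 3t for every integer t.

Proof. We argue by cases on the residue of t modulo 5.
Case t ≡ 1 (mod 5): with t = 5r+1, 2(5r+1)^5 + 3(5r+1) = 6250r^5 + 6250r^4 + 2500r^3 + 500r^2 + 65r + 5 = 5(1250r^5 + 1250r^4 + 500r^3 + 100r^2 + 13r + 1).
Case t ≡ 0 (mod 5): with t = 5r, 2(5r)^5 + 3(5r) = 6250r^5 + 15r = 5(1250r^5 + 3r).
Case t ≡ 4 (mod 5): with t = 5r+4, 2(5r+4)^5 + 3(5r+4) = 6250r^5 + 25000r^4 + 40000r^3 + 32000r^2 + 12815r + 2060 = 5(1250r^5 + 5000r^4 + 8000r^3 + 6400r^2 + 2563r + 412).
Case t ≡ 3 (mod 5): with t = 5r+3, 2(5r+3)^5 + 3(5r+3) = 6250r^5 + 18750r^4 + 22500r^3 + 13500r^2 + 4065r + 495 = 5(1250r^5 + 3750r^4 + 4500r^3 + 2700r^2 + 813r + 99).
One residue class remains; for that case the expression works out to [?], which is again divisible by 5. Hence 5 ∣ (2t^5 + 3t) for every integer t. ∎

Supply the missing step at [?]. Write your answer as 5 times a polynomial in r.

5(1250r^5 + 2500r^4 + 2000r^3 + 800r^2 + 163r + 14)

The residues treated are {1, 0, 4, 3}, so the missing case is t ≡ 2 (mod 5); write t = 5r+2.
Then 2(5r+2)^5 + 3(5r+2) = 6250r^5 + 12500r^4 + 10000r^3 + 4000r^2 + 815r + 70 = 5(1250r^5 + 2500r^4 + 2000r^3 + 800r^2 + 163r + 14).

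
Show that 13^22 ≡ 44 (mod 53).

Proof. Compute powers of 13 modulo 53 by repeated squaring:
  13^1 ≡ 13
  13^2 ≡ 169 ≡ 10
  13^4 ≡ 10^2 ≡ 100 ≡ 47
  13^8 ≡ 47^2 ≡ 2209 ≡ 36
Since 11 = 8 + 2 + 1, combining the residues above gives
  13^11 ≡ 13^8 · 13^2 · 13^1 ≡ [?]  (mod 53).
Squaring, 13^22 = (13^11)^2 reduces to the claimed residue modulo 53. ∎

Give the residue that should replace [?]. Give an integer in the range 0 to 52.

16

Multiply the listed residues: 36 · 10 · 13 = 360 → 4680.
Reducing modulo 53: 4680 = 88·53 + 16, so 13^11 ≡ 16.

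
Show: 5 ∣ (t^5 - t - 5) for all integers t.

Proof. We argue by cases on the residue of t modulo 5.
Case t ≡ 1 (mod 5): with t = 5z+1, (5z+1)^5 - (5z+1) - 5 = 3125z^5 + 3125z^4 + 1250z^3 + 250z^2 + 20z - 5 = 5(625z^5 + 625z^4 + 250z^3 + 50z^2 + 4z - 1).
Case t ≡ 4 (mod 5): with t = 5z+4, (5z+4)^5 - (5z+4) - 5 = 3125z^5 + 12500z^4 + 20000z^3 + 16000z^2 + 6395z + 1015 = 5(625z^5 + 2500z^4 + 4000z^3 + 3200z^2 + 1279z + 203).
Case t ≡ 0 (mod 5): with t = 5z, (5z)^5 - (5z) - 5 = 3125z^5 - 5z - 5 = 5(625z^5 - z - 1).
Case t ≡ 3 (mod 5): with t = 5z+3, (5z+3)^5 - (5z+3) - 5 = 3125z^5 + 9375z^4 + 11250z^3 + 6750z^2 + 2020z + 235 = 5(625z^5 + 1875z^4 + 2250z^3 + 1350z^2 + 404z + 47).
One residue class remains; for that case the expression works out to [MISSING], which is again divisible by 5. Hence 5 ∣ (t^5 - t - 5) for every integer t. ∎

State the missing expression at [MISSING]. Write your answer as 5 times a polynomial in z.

Only t ≡ 2 (mod 5) is unaccounted for. Put t = 5z+2:
(5z+2)^5 - (5z+2) - 5 expands to 3125z^5 + 6250z^4 + 5000z^3 + 2000z^2 + 395z + 25,
and factoring out 5 leaves 5(625z^5 + 1250z^4 + 1000z^3 + 400z^2 + 79z + 5).

5(625z^5 + 1250z^4 + 1000z^3 + 400z^2 + 79z + 5)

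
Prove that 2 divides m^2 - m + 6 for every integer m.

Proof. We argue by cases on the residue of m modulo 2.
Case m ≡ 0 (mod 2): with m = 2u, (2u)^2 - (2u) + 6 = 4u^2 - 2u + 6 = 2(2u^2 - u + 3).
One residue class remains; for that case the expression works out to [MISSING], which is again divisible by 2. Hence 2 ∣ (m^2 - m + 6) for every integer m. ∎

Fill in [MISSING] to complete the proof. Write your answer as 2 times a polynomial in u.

The residues treated are {0}, so the missing case is m ≡ 1 (mod 2); write m = 2u+1.
Then (2u+1)^2 - (2u+1) + 6 = 4u^2 + 2u + 6 = 2(2u^2 + u + 3).

2(2u^2 + u + 3)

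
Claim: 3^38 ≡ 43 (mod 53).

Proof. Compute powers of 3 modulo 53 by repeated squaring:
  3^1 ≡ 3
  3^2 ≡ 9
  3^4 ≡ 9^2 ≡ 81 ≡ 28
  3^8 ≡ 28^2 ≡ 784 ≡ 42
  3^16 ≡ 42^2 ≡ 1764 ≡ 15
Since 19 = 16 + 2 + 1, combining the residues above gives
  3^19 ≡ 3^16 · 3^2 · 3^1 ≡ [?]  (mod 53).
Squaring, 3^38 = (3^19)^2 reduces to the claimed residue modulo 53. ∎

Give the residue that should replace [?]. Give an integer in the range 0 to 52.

3^16 · 3^2 · 3^1 ≡ 15 · 9 · 3 = 405.
405 mod 53 = 34, so 3^19 ≡ 34 (mod 53).

34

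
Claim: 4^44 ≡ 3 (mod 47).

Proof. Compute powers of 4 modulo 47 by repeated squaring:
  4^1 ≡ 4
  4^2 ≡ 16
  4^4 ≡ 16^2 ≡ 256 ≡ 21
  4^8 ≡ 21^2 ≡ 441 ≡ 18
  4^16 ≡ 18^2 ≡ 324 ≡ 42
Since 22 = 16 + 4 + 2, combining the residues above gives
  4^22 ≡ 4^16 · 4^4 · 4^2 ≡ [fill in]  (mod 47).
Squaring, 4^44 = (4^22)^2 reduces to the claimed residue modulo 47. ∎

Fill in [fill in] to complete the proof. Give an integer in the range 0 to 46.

4^16 · 4^4 · 4^2 ≡ 42 · 21 · 16 = 14112.
14112 mod 47 = 12, so 4^22 ≡ 12 (mod 47).

12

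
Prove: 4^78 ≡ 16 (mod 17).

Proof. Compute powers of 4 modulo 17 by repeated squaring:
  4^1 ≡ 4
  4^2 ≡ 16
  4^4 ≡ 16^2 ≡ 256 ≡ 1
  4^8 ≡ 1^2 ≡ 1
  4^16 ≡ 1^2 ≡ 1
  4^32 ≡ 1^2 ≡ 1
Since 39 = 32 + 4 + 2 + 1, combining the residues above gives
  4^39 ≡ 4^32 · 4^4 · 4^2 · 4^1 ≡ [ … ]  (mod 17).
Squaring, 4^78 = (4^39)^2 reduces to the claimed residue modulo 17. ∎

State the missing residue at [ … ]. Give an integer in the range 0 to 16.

4^32 · 4^4 · 4^2 · 4^1 ≡ 1 · 1 · 16 · 4 = 64.
64 mod 17 = 13, so 4^39 ≡ 13 (mod 17).

13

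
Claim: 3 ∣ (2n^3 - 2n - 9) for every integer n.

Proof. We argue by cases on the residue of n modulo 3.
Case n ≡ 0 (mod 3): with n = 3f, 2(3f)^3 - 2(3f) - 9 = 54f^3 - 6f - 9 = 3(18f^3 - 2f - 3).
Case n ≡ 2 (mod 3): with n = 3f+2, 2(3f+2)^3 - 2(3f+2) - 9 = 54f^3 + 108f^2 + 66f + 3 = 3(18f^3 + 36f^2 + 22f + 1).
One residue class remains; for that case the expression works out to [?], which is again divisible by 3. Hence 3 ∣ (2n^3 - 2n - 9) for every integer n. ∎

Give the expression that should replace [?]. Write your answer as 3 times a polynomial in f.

The residues treated are {0, 2}, so the missing case is n ≡ 1 (mod 3); write n = 3f+1.
Then 2(3f+1)^3 - 2(3f+1) - 9 = 54f^3 + 54f^2 + 12f - 9 = 3(18f^3 + 18f^2 + 4f - 3).

3(18f^3 + 18f^2 + 4f - 3)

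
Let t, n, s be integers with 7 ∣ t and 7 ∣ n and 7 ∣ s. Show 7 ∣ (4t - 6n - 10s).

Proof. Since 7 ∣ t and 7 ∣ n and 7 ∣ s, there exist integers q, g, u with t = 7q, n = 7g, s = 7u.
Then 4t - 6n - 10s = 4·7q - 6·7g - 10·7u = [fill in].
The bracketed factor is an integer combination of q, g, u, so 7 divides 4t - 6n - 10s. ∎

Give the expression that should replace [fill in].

Each term has a factor of 7: 4·7q - 6·7g - 10·7u = 7·(-6g + 4q - 10u).
Since -6g + 4q - 10u is an integer, 7 ∣ (4t - 6n - 10s).

7(-6g + 4q - 10u)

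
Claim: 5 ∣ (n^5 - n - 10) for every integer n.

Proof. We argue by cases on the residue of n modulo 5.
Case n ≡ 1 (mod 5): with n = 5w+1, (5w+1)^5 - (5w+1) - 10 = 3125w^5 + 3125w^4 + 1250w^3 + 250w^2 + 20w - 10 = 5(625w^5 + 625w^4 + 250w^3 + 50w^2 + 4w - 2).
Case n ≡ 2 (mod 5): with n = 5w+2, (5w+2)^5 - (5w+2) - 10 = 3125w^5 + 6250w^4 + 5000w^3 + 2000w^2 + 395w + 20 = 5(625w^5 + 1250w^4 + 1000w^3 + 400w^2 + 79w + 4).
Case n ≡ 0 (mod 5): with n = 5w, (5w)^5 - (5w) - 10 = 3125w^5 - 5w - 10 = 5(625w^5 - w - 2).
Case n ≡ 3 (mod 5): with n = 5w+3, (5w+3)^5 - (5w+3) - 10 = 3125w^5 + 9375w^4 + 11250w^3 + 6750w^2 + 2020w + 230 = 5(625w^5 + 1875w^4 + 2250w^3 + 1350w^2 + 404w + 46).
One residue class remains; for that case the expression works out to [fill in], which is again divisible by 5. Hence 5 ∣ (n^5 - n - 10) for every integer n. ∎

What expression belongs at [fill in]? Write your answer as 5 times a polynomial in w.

The residues treated are {1, 2, 0, 3}, so the missing case is n ≡ 4 (mod 5); write n = 5w+4.
Then (5w+4)^5 - (5w+4) - 10 = 3125w^5 + 12500w^4 + 20000w^3 + 16000w^2 + 6395w + 1010 = 5(625w^5 + 2500w^4 + 4000w^3 + 3200w^2 + 1279w + 202).

5(625w^5 + 2500w^4 + 4000w^3 + 3200w^2 + 1279w + 202)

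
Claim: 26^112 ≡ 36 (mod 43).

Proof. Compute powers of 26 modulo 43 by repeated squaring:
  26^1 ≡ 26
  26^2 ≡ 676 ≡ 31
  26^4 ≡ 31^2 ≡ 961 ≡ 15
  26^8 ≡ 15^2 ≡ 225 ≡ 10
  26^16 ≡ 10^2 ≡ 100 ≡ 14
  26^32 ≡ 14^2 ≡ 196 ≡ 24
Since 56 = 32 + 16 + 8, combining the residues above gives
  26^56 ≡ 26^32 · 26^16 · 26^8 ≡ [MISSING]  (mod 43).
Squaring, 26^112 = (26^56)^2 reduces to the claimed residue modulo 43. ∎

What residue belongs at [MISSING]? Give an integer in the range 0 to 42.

6

26^32 · 26^16 · 26^8 ≡ 24 · 14 · 10 = 3360.
3360 mod 43 = 6, so 26^56 ≡ 6 (mod 43).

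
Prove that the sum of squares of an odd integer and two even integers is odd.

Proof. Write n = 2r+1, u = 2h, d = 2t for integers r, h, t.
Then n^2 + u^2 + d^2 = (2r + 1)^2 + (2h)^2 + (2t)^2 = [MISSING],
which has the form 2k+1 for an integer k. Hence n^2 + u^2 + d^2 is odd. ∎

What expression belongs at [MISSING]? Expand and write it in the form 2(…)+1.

2(2h^2 + 2r^2 + 2r + 2t^2) + 1

Expanding: (2r + 1)^2 + (2h)^2 + (2t)^2 = 4h^2 + 4r^2 + 4r + 4t^2 + 1.
Every term except the constant is even, so this is 2(2h^2 + 2r^2 + 2r + 2t^2) + 1,
and 2h^2 + 2r^2 + 2r + 2t^2 ∈ ℤ gives the required form.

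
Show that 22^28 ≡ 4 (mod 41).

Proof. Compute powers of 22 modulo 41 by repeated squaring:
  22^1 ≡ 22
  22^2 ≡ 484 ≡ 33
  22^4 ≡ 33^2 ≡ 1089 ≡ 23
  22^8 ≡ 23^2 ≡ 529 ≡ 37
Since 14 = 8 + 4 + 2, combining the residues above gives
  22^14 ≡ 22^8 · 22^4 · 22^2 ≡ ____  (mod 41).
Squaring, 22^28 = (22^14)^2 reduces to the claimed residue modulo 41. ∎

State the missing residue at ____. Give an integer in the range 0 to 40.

Multiply the listed residues: 37 · 23 · 33 = 851 → 28083.
Reducing modulo 41: 28083 = 684·41 + 39, so 22^14 ≡ 39.

39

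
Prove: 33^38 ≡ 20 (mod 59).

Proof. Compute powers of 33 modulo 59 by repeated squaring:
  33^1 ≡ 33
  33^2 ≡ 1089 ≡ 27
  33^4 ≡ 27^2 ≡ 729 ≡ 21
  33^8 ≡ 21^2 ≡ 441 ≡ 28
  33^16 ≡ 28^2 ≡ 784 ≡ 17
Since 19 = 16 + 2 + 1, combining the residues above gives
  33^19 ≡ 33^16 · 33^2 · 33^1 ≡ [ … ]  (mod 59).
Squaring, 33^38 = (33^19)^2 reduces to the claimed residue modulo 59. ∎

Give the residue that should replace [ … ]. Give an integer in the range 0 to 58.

33^16 · 33^2 · 33^1 ≡ 17 · 27 · 33 = 15147.
15147 mod 59 = 43, so 33^19 ≡ 43 (mod 59).

43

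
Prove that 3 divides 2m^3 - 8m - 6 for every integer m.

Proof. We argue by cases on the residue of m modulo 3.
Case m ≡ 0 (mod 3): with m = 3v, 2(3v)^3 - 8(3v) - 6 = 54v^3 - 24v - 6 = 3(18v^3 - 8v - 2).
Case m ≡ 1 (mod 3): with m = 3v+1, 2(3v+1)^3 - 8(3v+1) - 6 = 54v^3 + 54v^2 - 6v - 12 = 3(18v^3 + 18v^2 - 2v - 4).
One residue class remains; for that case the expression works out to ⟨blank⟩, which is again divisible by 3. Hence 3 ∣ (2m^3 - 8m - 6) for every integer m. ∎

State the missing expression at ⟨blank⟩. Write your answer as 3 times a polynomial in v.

3(18v^3 + 36v^2 + 16v - 2)

The residues treated are {0, 1}, so the missing case is m ≡ 2 (mod 3); write m = 3v+2.
Then 2(3v+2)^3 - 8(3v+2) - 6 = 54v^3 + 108v^2 + 48v - 6 = 3(18v^3 + 36v^2 + 16v - 2).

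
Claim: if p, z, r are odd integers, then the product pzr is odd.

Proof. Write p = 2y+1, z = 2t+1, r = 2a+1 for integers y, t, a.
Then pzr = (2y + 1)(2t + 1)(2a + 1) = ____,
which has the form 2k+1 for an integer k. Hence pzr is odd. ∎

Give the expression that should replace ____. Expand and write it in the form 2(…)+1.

2(4aty + 2at + 2ay + a + 2ty + t + y) + 1

Expanding: (2y + 1)(2t + 1)(2a + 1) = 8aty + 4at + 4ay + 2a + 4ty + 2t + 2y + 1.
Every term except the constant is even, so this is 2(4aty + 2at + 2ay + a + 2ty + t + y) + 1,
and 4aty + 2at + 2ay + a + 2ty + t + y ∈ ℤ gives the required form.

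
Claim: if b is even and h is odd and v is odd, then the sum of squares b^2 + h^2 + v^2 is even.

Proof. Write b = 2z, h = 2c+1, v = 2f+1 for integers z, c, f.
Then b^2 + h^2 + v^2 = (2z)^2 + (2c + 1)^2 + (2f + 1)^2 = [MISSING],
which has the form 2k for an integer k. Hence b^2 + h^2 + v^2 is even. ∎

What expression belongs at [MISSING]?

2(2c^2 + 2c + 2f^2 + 2f + 2z^2 + 1)

(2z)^2 + (2c + 1)^2 + (2f + 1)^2 = 4c^2 + 4c + 4f^2 + 4f + 4z^2 + 2
= 2(2c^2 + 2c + 2f^2 + 2f + 2z^2 + 1).
Since 2c^2 + 2c + 2f^2 + 2f + 2z^2 + 1 is an integer, the sum of squares is of the form 2k for an integer k.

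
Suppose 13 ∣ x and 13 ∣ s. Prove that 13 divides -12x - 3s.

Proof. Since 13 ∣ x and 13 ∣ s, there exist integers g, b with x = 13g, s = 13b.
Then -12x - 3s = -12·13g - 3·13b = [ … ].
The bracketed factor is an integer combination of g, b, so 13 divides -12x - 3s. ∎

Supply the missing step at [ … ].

13(-3b - 12g)

Each term has a factor of 13: -12·13g - 3·13b = 13·(-3b - 12g).
Since -3b - 12g is an integer, 13 ∣ (-12x - 3s).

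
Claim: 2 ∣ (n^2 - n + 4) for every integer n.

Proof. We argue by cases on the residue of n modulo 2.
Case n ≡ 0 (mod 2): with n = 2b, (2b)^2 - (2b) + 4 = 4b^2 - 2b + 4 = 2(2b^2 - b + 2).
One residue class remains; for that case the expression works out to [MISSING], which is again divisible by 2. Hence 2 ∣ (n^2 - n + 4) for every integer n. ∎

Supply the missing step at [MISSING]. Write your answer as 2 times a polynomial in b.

2(2b^2 + b + 2)

Only n ≡ 1 (mod 2) is unaccounted for. Put n = 2b+1:
(2b+1)^2 - (2b+1) + 4 expands to 4b^2 + 2b + 4,
and factoring out 2 leaves 2(2b^2 + b + 2).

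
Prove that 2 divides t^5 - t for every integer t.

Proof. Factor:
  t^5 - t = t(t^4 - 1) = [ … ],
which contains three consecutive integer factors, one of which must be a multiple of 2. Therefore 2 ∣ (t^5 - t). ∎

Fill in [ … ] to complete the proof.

(t - 1)t(t + 1)(t^2 + 1)

t^4 - 1 = (t^2 - 1)(t^2 + 1), and t^2 - 1 = (t-1)(t+1).
So t(t^4 - 1) = (t - 1)t(t + 1)(t^2 + 1).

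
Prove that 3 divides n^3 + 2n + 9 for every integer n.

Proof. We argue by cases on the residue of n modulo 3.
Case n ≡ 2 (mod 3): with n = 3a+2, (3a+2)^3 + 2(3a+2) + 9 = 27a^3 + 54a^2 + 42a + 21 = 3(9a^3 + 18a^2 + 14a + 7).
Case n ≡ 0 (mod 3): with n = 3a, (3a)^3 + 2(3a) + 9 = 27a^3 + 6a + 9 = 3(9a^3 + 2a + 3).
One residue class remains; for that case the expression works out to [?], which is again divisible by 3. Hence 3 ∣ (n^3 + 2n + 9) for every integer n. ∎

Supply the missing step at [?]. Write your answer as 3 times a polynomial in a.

The residues treated are {2, 0}, so the missing case is n ≡ 1 (mod 3); write n = 3a+1.
Then (3a+1)^3 + 2(3a+1) + 9 = 27a^3 + 27a^2 + 15a + 12 = 3(9a^3 + 9a^2 + 5a + 4).

3(9a^3 + 9a^2 + 5a + 4)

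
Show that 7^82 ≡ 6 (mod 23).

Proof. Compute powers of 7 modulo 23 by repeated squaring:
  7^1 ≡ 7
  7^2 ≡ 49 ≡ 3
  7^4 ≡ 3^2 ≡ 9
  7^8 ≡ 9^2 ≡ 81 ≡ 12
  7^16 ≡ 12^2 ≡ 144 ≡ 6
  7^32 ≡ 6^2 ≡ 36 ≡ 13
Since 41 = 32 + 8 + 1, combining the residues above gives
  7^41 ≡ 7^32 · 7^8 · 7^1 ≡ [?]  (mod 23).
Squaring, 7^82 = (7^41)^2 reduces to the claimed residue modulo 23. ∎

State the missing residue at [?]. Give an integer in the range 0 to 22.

11

Multiply the listed residues: 13 · 12 · 7 = 156 → 1092.
Reducing modulo 23: 1092 = 47·23 + 11, so 7^41 ≡ 11.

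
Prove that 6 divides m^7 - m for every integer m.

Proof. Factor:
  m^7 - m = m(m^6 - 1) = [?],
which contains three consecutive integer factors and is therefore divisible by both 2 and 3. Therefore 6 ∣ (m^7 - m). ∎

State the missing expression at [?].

m^6 - 1 = (m^2 - 1)(m^4 + m^2 + 1), and m^2 - 1 = (m-1)(m+1).
So m(m^6 - 1) = (m - 1)m(m + 1)(m^4 + m^2 + 1).

(m - 1)m(m + 1)(m^4 + m^2 + 1)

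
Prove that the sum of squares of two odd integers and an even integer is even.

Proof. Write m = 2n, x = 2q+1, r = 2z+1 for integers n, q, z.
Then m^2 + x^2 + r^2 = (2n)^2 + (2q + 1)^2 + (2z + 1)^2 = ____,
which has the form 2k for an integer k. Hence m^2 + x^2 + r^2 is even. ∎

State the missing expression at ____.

2(2n^2 + 2q^2 + 2q + 2z^2 + 2z + 1)

Expanding: (2n)^2 + (2q + 1)^2 + (2z + 1)^2 = 4n^2 + 4q^2 + 4q + 4z^2 + 4z + 2.
Every term is even; pulling out the factor of 2 gives 2(2n^2 + 2q^2 + 2q + 2z^2 + 2z + 1).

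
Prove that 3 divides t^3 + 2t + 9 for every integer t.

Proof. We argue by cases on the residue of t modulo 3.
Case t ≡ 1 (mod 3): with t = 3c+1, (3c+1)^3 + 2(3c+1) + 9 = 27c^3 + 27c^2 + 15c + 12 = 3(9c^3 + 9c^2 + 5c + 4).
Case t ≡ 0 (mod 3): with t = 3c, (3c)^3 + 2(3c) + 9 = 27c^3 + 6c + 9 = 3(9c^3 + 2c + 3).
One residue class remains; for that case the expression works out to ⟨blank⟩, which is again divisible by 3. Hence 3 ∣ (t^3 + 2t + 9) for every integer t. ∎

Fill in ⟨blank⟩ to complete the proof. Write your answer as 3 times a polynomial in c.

3(9c^3 + 18c^2 + 14c + 7)

Only t ≡ 2 (mod 3) is unaccounted for. Put t = 3c+2:
(3c+2)^3 + 2(3c+2) + 9 expands to 27c^3 + 54c^2 + 42c + 21,
and factoring out 3 leaves 3(9c^3 + 18c^2 + 14c + 7).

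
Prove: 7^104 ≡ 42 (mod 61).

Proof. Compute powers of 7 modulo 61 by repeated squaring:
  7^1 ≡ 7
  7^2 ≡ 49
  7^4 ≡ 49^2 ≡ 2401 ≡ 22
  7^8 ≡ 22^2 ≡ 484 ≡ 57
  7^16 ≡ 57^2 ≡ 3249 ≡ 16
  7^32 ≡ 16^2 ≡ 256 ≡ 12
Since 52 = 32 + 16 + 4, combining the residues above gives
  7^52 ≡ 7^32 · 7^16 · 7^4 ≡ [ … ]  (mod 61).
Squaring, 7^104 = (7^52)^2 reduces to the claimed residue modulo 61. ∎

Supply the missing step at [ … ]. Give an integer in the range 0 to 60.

15

7^32 · 7^16 · 7^4 ≡ 12 · 16 · 22 = 4224.
4224 mod 61 = 15, so 7^52 ≡ 15 (mod 61).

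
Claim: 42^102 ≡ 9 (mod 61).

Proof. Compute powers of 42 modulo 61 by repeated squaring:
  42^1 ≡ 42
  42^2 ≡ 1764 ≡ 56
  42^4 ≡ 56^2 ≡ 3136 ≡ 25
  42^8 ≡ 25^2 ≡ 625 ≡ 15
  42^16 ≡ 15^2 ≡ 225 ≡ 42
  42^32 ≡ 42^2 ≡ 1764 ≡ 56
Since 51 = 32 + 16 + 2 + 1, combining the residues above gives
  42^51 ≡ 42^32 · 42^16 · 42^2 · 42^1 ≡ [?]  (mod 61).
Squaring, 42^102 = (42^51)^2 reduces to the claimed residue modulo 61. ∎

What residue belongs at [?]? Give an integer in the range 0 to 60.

58

42^32 · 42^16 · 42^2 · 42^1 ≡ 56 · 42 · 56 · 42 = 5531904.
5531904 mod 61 = 58, so 42^51 ≡ 58 (mod 61).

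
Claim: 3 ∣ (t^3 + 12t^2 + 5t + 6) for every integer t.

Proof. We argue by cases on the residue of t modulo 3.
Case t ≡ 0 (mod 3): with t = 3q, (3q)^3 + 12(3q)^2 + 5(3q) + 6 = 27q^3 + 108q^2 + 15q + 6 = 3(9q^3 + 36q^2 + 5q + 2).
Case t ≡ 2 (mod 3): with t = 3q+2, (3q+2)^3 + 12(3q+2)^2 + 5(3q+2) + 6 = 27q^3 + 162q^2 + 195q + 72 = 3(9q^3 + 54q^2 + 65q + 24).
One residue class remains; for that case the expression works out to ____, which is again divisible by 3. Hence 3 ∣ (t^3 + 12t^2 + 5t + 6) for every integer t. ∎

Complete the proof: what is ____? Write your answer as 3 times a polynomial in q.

3(9q^3 + 45q^2 + 32q + 8)

The residues treated are {0, 2}, so the missing case is t ≡ 1 (mod 3); write t = 3q+1.
Then (3q+1)^3 + 12(3q+1)^2 + 5(3q+1) + 6 = 27q^3 + 135q^2 + 96q + 24 = 3(9q^3 + 45q^2 + 32q + 8).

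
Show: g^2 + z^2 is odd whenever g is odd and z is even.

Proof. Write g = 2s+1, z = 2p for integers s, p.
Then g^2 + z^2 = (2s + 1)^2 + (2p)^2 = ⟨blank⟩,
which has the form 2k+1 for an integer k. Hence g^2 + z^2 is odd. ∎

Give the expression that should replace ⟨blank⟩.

(2s + 1)^2 + (2p)^2 = 4p^2 + 4s^2 + 4s + 1
= 2(2p^2 + 2s^2 + 2s) + 1.
Since 2p^2 + 2s^2 + 2s is an integer, the sum of squares is of the form 2k+1 for an integer k.

2(2p^2 + 2s^2 + 2s) + 1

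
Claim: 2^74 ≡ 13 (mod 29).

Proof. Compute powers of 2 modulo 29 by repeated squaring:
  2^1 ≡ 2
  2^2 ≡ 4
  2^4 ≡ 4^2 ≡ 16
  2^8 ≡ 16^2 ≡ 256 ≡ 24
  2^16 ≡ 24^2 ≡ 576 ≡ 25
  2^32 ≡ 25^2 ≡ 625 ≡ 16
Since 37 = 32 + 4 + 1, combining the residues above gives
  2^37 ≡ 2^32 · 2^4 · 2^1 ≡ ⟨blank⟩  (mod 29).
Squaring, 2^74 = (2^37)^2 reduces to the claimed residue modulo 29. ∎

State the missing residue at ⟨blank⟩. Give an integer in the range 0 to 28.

2^32 · 2^4 · 2^1 ≡ 16 · 16 · 2 = 512.
512 mod 29 = 19, so 2^37 ≡ 19 (mod 29).

19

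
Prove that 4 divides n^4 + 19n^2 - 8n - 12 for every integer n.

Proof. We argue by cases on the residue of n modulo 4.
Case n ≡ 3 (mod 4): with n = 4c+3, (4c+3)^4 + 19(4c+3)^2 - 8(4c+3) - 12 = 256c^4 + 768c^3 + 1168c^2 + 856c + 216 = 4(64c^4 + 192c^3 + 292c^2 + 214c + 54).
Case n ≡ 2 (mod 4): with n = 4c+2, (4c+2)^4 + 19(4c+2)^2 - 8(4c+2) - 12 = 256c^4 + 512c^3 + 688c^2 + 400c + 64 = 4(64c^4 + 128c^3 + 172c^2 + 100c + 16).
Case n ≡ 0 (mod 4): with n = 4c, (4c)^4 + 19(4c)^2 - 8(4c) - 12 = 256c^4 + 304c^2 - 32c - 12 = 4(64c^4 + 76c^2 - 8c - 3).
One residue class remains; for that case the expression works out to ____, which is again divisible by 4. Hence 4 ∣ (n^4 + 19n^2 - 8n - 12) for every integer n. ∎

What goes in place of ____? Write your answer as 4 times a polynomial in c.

Only n ≡ 1 (mod 4) is unaccounted for. Put n = 4c+1:
(4c+1)^4 + 19(4c+1)^2 - 8(4c+1) - 12 expands to 256c^4 + 256c^3 + 400c^2 + 136c,
and factoring out 4 leaves 4(64c^4 + 64c^3 + 100c^2 + 34c).

4(64c^4 + 64c^3 + 100c^2 + 34c)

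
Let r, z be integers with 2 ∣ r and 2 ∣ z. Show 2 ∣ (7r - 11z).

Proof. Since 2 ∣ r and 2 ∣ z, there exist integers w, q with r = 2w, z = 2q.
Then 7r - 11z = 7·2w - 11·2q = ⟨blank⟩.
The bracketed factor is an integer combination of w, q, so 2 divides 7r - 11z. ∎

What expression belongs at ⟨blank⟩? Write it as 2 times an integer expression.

2(-11q + 7w)

Each term has a factor of 2: 7·2w - 11·2q = 2·(-11q + 7w).
Since -11q + 7w is an integer, 2 ∣ (7r - 11z).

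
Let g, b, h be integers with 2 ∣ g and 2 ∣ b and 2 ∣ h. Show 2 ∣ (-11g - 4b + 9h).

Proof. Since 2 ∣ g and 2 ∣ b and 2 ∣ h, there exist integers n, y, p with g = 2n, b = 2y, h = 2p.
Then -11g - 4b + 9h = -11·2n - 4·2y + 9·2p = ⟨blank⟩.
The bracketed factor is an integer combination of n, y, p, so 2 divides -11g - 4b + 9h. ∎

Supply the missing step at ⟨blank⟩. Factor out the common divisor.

2(-11n + 9p - 4y)

Pull the common 2 out of every term: -11·2n - 4·2y + 9·2p = 2(-11n + 9p - 4y).
-11n + 9p - 4y is an integer, which exhibits the divisibility.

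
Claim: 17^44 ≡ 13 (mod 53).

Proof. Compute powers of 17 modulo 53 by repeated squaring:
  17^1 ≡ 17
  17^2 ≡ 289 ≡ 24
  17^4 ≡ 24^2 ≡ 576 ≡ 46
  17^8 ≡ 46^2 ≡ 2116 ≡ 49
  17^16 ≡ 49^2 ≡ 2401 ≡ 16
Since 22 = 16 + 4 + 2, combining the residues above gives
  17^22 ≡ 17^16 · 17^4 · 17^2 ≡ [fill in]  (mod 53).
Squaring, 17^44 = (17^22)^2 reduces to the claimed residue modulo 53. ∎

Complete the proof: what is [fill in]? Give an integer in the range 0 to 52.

15

17^16 · 17^4 · 17^2 ≡ 16 · 46 · 24 = 17664.
17664 mod 53 = 15, so 17^22 ≡ 15 (mod 53).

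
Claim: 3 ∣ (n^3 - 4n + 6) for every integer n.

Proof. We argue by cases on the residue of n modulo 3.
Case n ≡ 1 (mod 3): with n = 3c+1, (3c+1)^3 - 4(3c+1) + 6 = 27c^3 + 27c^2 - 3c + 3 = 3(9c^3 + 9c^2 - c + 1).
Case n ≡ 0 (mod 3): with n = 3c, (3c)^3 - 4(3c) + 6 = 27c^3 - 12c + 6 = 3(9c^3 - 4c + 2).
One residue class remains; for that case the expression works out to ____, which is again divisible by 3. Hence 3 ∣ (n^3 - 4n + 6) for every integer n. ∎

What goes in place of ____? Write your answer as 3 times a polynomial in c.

3(9c^3 + 18c^2 + 8c + 2)

Only n ≡ 2 (mod 3) is unaccounted for. Put n = 3c+2:
(3c+2)^3 - 4(3c+2) + 6 expands to 27c^3 + 54c^2 + 24c + 6,
and factoring out 3 leaves 3(9c^3 + 18c^2 + 8c + 2).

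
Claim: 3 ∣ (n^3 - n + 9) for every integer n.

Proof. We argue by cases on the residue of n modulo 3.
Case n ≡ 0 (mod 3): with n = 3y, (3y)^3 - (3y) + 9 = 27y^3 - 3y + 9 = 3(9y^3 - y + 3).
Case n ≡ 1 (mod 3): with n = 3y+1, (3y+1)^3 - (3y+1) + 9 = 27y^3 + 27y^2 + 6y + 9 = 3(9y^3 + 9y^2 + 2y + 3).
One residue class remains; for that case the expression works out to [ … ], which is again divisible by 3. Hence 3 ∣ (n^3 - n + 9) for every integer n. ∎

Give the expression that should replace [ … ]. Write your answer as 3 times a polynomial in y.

3(9y^3 + 18y^2 + 11y + 5)

The residues treated are {0, 1}, so the missing case is n ≡ 2 (mod 3); write n = 3y+2.
Then (3y+2)^3 - (3y+2) + 9 = 27y^3 + 54y^2 + 33y + 15 = 3(9y^3 + 18y^2 + 11y + 5).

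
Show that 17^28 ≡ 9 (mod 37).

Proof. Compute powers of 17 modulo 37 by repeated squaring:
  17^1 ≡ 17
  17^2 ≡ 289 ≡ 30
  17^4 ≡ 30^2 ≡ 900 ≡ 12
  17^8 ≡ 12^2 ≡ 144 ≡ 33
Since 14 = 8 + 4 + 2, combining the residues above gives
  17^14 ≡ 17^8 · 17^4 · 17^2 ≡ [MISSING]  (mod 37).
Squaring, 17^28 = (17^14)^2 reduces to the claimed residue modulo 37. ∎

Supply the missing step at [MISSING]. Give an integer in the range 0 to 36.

3

17^8 · 17^4 · 17^2 ≡ 33 · 12 · 30 = 11880.
11880 mod 37 = 3, so 17^14 ≡ 3 (mod 37).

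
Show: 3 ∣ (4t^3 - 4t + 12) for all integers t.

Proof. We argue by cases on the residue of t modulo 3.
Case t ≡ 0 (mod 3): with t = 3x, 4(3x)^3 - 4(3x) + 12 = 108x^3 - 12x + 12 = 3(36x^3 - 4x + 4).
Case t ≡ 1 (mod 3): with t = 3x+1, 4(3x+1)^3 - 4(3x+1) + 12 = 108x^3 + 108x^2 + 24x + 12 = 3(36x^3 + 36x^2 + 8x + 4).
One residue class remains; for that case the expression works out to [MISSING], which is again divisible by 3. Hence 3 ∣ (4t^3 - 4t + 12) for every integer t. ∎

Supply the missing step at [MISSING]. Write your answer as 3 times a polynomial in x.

The residues treated are {0, 1}, so the missing case is t ≡ 2 (mod 3); write t = 3x+2.
Then 4(3x+2)^3 - 4(3x+2) + 12 = 108x^3 + 216x^2 + 132x + 36 = 3(36x^3 + 72x^2 + 44x + 12).

3(36x^3 + 72x^2 + 44x + 12)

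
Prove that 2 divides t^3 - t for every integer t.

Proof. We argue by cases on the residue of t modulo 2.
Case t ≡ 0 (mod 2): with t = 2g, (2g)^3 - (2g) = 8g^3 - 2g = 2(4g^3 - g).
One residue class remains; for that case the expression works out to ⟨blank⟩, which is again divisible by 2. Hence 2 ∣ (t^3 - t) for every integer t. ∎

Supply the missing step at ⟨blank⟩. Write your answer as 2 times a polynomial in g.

The residues treated are {0}, so the missing case is t ≡ 1 (mod 2); write t = 2g+1.
Then (2g+1)^3 - (2g+1) = 8g^3 + 12g^2 + 4g = 2(4g^3 + 6g^2 + 2g).

2(4g^3 + 6g^2 + 2g)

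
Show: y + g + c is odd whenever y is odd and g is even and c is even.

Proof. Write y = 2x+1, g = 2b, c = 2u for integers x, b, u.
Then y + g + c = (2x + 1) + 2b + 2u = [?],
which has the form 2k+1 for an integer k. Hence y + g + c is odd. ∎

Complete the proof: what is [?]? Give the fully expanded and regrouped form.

2(b + u + x) + 1

Expanding: (2x + 1) + 2b + 2u = 2b + 2u + 2x + 1.
Every term except the constant is even, so this is 2(b + u + x) + 1,
and b + u + x ∈ ℤ gives the required form.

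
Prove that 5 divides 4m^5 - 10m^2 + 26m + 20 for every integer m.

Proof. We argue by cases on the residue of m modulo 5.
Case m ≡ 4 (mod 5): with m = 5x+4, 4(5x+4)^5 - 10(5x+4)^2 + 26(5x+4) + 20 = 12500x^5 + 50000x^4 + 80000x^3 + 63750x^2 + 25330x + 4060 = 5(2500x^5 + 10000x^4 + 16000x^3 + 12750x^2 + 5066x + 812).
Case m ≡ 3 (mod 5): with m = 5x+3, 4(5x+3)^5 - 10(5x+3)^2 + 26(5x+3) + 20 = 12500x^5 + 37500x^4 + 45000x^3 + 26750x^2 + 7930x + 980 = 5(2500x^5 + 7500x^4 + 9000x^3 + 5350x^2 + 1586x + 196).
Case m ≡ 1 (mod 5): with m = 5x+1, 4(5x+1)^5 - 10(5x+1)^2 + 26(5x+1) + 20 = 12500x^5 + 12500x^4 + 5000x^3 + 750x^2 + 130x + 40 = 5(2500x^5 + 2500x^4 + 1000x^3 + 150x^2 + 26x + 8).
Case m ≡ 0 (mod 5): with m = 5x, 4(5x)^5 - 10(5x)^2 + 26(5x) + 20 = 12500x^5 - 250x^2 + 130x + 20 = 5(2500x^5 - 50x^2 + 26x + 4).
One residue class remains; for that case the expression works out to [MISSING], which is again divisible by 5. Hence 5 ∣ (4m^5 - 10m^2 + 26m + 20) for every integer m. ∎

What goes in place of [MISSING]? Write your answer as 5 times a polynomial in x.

5(2500x^5 + 5000x^4 + 4000x^3 + 1550x^2 + 306x + 32)

The residues treated are {4, 3, 1, 0}, so the missing case is m ≡ 2 (mod 5); write m = 5x+2.
Then 4(5x+2)^5 - 10(5x+2)^2 + 26(5x+2) + 20 = 12500x^5 + 25000x^4 + 20000x^3 + 7750x^2 + 1530x + 160 = 5(2500x^5 + 5000x^4 + 4000x^3 + 1550x^2 + 306x + 32).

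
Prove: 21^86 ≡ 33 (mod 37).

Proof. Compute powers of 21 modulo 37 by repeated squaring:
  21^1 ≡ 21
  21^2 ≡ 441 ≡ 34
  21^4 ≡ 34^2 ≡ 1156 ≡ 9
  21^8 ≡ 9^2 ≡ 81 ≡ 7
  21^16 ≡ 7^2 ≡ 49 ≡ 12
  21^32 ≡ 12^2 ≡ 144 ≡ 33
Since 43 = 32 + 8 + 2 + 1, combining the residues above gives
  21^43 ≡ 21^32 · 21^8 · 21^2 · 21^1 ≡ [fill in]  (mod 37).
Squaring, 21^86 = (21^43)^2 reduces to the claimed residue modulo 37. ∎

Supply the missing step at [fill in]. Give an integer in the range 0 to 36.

25

Multiply the listed residues: 33 · 7 · 34 · 21 = 231 → 7854 → 164934.
Reducing modulo 37: 164934 = 4457·37 + 25, so 21^43 ≡ 25.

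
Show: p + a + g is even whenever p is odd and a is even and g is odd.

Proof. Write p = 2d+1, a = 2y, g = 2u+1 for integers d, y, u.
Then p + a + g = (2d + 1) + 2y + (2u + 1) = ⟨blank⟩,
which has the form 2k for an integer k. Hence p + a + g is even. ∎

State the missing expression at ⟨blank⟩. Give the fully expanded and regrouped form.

(2d + 1) + 2y + (2u + 1) = 2d + 2u + 2y + 2
= 2(d + u + y + 1).
Since d + u + y + 1 is an integer, the sum is of the form 2k for an integer k.

2(d + u + y + 1)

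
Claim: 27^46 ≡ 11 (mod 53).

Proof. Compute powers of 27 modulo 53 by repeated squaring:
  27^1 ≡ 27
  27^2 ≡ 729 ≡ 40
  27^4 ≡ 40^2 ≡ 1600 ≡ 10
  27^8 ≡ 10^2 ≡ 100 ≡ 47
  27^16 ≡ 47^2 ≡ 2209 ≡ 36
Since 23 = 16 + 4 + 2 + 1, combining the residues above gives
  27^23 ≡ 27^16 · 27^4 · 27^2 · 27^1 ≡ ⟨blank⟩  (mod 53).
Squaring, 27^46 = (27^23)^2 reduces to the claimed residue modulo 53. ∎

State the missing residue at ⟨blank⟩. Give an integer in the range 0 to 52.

45

27^16 · 27^4 · 27^2 · 27^1 ≡ 36 · 10 · 40 · 27 = 388800.
388800 mod 53 = 45, so 27^23 ≡ 45 (mod 53).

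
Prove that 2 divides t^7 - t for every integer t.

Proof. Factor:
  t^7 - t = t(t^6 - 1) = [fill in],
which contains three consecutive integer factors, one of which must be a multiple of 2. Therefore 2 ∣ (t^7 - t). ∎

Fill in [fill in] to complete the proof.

(t - 1)t(t + 1)(t^4 + t^2 + 1)

t^6 - 1 = (t^2 - 1)(t^4 + t^2 + 1), and t^2 - 1 = (t-1)(t+1).
So t(t^6 - 1) = (t - 1)t(t + 1)(t^4 + t^2 + 1).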